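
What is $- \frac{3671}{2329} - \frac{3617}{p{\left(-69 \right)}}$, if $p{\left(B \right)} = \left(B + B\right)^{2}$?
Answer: $- \frac{78334517}{44353476} \approx -1.7661$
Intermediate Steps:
$p{\left(B \right)} = 4 B^{2}$ ($p{\left(B \right)} = \left(2 B\right)^{2} = 4 B^{2}$)
$- \frac{3671}{2329} - \frac{3617}{p{\left(-69 \right)}} = - \frac{3671}{2329} - \frac{3617}{4 \left(-69\right)^{2}} = \left(-3671\right) \frac{1}{2329} - \frac{3617}{4 \cdot 4761} = - \frac{3671}{2329} - \frac{3617}{19044} = - \frac{78334517}{44353476}$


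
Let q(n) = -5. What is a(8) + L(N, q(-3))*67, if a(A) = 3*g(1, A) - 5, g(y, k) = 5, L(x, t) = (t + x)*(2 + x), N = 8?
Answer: 2020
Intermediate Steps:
L(x, t) = (2 + x)*(t + x)
a(A) = 10 (a(A) = 3*5 - 5 = 15 - 5 = 10)
a(8) + L(N, q(-3))*67 = 10 + (8**2 + 2*(-5) + 2*8 - 5*8)*67 = 10 + (64 - 10 + 16 - 40)*67 = 10 + 30*67 = 10 + 2010 = 2020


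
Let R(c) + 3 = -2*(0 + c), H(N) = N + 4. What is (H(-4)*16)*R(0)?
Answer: 0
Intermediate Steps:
H(N) = 4 + N
R(c) = -3 - 2*c (R(c) = -3 - 2*(0 + c) = -3 - 2*c)
(H(-4)*16)*R(0) = ((4 - 4)*16)*(-3 - 2*0) = (0*16)*(-3 + 0) = 0*(-3) = 0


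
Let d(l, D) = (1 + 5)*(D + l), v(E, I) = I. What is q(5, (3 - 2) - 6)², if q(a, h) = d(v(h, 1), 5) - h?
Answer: 1681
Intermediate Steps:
d(l, D) = 6*D + 6*l (d(l, D) = 6*(D + l) = 6*D + 6*l)
q(a, h) = 36 - h (q(a, h) = (6*5 + 6*1) - h = (30 + 6) - h = 36 - h)
q(5, (3 - 2) - 6)² = (36 - ((3 - 2) - 6))² = (36 - (1 - 6))² = (36 - 1*(-5))² = (36 + 5)² = 41² = 1681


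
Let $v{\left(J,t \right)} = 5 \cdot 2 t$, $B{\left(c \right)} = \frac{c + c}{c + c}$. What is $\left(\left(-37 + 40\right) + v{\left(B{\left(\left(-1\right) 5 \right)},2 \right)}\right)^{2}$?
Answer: $529$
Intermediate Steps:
$B{\left(c \right)} = 1$ ($B{\left(c \right)} = \frac{2 c}{2 c} = 2 c \frac{1}{2 c} = 1$)
$v{\left(J,t \right)} = 10 t$
$\left(\left(-37 + 40\right) + v{\left(B{\left(\left(-1\right) 5 \right)},2 \right)}\right)^{2} = \left(\left(-37 + 40\right) + 10 \cdot 2\right)^{2} = \left(3 + 20\right)^{2} = 23^{2} = 529$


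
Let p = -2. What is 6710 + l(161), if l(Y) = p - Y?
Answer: 6547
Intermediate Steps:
l(Y) = -2 - Y
6710 + l(161) = 6710 + (-2 - 1*161) = 6710 + (-2 - 161) = 6710 - 163 = 6547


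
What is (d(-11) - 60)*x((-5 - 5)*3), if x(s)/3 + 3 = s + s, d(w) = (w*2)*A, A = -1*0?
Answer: 11340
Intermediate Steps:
A = 0
d(w) = 0 (d(w) = (w*2)*0 = (2*w)*0 = 0)
x(s) = -9 + 6*s (x(s) = -9 + 3*(s + s) = -9 + 3*(2*s) = -9 + 6*s)
(d(-11) - 60)*x((-5 - 5)*3) = (0 - 60)*(-9 + 6*((-5 - 5)*3)) = -60*(-9 + 6*(-10*3)) = -60*(-9 + 6*(-30)) = -60*(-9 - 180) = -60*(-189) = 11340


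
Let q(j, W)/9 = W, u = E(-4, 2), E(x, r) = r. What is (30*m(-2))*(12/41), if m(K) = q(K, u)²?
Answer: 116640/41 ≈ 2844.9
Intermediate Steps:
u = 2
q(j, W) = 9*W
m(K) = 324 (m(K) = (9*2)² = 18² = 324)
(30*m(-2))*(12/41) = (30*324)*(12/41) = 9720*(12*(1/41)) = 9720*(12/41) = 116640/41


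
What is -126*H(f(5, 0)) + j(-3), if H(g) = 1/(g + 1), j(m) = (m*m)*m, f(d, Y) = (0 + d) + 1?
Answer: -45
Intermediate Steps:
f(d, Y) = 1 + d (f(d, Y) = d + 1 = 1 + d)
j(m) = m³ (j(m) = m²*m = m³)
H(g) = 1/(1 + g)
-126*H(f(5, 0)) + j(-3) = -126/(1 + (1 + 5)) + (-3)³ = -126/(1 + 6) - 27 = -126/7 - 27 = -126*⅐ - 27 = -18 - 27 = -45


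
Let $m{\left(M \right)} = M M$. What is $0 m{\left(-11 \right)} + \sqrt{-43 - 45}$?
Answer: $2 i \sqrt{22} \approx 9.3808 i$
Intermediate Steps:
$m{\left(M \right)} = M^{2}$
$0 m{\left(-11 \right)} + \sqrt{-43 - 45} = 0 \left(-11\right)^{2} + \sqrt{-43 - 45} = 0 \cdot 121 + \sqrt{-88} = 0 + 2 i \sqrt{22} = 2 i \sqrt{22}$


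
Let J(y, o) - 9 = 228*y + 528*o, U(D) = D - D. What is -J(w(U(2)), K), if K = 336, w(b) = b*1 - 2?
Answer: -176961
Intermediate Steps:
U(D) = 0
w(b) = -2 + b (w(b) = b - 2 = -2 + b)
J(y, o) = 9 + 228*y + 528*o (J(y, o) = 9 + (228*y + 528*o) = 9 + 228*y + 528*o)
-J(w(U(2)), K) = -(9 + 228*(-2 + 0) + 528*336) = -(9 + 228*(-2) + 177408) = -(9 - 456 + 177408) = -1*176961 = -176961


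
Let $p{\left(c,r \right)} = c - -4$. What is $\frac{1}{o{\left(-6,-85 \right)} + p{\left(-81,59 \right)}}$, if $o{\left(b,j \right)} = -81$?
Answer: $- \frac{1}{158} \approx -0.0063291$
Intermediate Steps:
$p{\left(c,r \right)} = 4 + c$ ($p{\left(c,r \right)} = c + 4 = 4 + c$)
$\frac{1}{o{\left(-6,-85 \right)} + p{\left(-81,59 \right)}} = \frac{1}{-81 + \left(4 - 81\right)} = \frac{1}{-81 - 77} = \frac{1}{-158} = - \frac{1}{158}$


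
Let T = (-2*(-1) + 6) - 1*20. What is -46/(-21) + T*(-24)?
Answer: 6094/21 ≈ 290.19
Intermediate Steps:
T = -12 (T = (2 + 6) - 20 = 8 - 20 = -12)
-46/(-21) + T*(-24) = -46/(-21) - 12*(-24) = -46*(-1/21) + 288 = 46/21 + 288 = 6094/21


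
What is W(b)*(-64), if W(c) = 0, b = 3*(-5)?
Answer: 0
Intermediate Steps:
b = -15
W(b)*(-64) = 0*(-64) = 0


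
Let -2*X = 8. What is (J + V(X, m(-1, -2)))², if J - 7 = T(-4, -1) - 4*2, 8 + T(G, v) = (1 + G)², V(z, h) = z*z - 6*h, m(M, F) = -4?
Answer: 1600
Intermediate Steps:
X = -4 (X = -½*8 = -4)
V(z, h) = z² - 6*h
T(G, v) = -8 + (1 + G)²
J = 0 (J = 7 + ((-8 + (1 - 4)²) - 4*2) = 7 + ((-8 + (-3)²) - 8) = 7 + ((-8 + 9) - 8) = 7 + (1 - 8) = 7 - 7 = 0)
(J + V(X, m(-1, -2)))² = (0 + ((-4)² - 6*(-4)))² = (0 + (16 + 24))² = (0 + 40)² = 40² = 1600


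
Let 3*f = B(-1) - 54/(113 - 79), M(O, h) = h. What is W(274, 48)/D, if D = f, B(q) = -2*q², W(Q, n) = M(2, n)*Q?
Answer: -670752/61 ≈ -10996.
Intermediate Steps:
W(Q, n) = Q*n (W(Q, n) = n*Q = Q*n)
f = -61/51 (f = (-2*(-1)² - 54/(113 - 79))/3 = (-2*1 - 54/34)/3 = (-2 - 54*1/34)/3 = (-2 - 27/17)/3 = (⅓)*(-61/17) = -61/51 ≈ -1.1961)
D = -61/51 ≈ -1.1961
W(274, 48)/D = (274*48)/(-61/51) = 13152*(-51/61) = -670752/61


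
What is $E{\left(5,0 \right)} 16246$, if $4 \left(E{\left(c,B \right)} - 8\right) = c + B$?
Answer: $\frac{300551}{2} \approx 1.5028 \cdot 10^{5}$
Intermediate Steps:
$E{\left(c,B \right)} = 8 + \frac{B}{4} + \frac{c}{4}$ ($E{\left(c,B \right)} = 8 + \frac{c + B}{4} = 8 + \frac{B + c}{4} = 8 + \left(\frac{B}{4} + \frac{c}{4}\right) = 8 + \frac{B}{4} + \frac{c}{4}$)
$E{\left(5,0 \right)} 16246 = \left(8 + \frac{1}{4} \cdot 0 + \frac{1}{4} \cdot 5\right) 16246 = \left(8 + 0 + \frac{5}{4}\right) 16246 = \frac{37}{4} \cdot 16246 = \frac{300551}{2}$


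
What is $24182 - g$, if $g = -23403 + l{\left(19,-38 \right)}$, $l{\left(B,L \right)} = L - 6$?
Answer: $47629$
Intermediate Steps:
$l{\left(B,L \right)} = -6 + L$
$g = -23447$ ($g = -23403 - 44 = -23447$)
$24182 - g = 24182 - -23447 = 24182 + 23447 = 47629$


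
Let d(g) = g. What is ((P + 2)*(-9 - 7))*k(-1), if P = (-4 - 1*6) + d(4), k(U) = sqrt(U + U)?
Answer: 64*I*sqrt(2) ≈ 90.51*I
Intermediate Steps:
k(U) = sqrt(2)*sqrt(U) (k(U) = sqrt(2*U) = sqrt(2)*sqrt(U))
P = -6 (P = (-4 - 1*6) + 4 = (-4 - 6) + 4 = -10 + 4 = -6)
((P + 2)*(-9 - 7))*k(-1) = ((-6 + 2)*(-9 - 7))*(sqrt(2)*sqrt(-1)) = (-4*(-16))*(sqrt(2)*I) = 64*(I*sqrt(2)) = 64*I*sqrt(2)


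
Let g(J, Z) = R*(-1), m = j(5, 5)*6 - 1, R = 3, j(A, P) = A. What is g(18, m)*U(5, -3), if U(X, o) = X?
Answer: -15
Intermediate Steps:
m = 29 (m = 5*6 - 1 = 30 - 1 = 29)
g(J, Z) = -3 (g(J, Z) = 3*(-1) = -3)
g(18, m)*U(5, -3) = -3*5 = -15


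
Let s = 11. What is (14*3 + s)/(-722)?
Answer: -53/722 ≈ -0.073407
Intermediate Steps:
(14*3 + s)/(-722) = (14*3 + 11)/(-722) = (42 + 11)*(-1/722) = 53*(-1/722) = -53/722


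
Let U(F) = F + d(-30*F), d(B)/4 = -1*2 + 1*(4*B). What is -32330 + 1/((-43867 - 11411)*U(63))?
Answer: -53944752681899/1668566430 ≈ -32330.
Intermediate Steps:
d(B) = -8 + 16*B (d(B) = 4*(-1*2 + 1*(4*B)) = 4*(-2 + 4*B) = -8 + 16*B)
U(F) = -8 - 479*F (U(F) = F + (-8 + 16*(-30*F)) = F + (-8 - 480*F) = -8 - 479*F)
-32330 + 1/((-43867 - 11411)*U(63)) = -32330 + 1/((-43867 - 11411)*(-8 - 479*63)) = -32330 + 1/((-55278)*(-8 - 30177)) = -32330 - 1/55278/(-30185) = -32330 - 1/55278*(-1/30185) = -32330 + 1/1668566430 = -53944752681899/1668566430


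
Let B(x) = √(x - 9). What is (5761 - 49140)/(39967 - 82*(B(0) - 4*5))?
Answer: -200541117/192355885 - 3557078*I/577067655 ≈ -1.0426 - 0.0061641*I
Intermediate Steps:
B(x) = √(-9 + x)
(5761 - 49140)/(39967 - 82*(B(0) - 4*5)) = (5761 - 49140)/(39967 - 82*(√(-9 + 0) - 4*5)) = -43379/(39967 - 82*(√(-9) - 20)) = -43379/(39967 - 82*(3*I - 20)) = -43379/(39967 - 82*(-20 + 3*I)) = -43379/(39967 + (1640 - 246*I)) = -43379*(41607 + 246*I)/1731202965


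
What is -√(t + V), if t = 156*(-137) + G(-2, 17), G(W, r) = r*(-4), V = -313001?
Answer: -I*√334441 ≈ -578.31*I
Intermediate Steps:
G(W, r) = -4*r
t = -21440 (t = 156*(-137) - 4*17 = -21372 - 68 = -21440)
-√(t + V) = -√(-21440 - 313001) = -√(-334441) = -I*√334441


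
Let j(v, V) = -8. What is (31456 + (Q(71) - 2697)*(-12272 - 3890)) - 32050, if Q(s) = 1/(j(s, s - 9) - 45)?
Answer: 2310197122/53 ≈ 4.3589e+7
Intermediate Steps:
Q(s) = -1/53 (Q(s) = 1/(-8 - 45) = 1/(-53) = -1/53)
(31456 + (Q(71) - 2697)*(-12272 - 3890)) - 32050 = (31456 + (-1/53 - 2697)*(-12272 - 3890)) - 32050 = (31456 - 142942/53*(-16162)) - 32050 = (31456 + 2310228604/53) - 32050 = 2311895772/53 - 32050 = 2310197122/53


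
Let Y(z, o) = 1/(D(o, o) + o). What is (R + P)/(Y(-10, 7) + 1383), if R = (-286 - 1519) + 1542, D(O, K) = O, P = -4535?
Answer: -67172/19363 ≈ -3.4691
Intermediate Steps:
Y(z, o) = 1/(2*o) (Y(z, o) = 1/(o + o) = 1/(2*o))
R = -263 (R = -1805 + 1542 = -263)
(R + P)/(Y(-10, 7) + 1383) = (-263 - 4535)/((½)/7 + 1383) = -4798/((½)*(⅐) + 1383) = -4798/(1/14 + 1383) = -4798/19363/14 = -4798*14/19363 = -67172/19363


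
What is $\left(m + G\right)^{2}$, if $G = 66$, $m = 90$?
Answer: $24336$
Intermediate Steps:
$\left(m + G\right)^{2} = \left(90 + 66\right)^{2} = 156^{2} = 24336$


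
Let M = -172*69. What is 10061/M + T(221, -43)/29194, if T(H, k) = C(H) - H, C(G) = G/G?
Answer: -13469627/15748836 ≈ -0.85528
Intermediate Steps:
C(G) = 1
T(H, k) = 1 - H
M = -11868
10061/M + T(221, -43)/29194 = 10061/(-11868) + (1 - 1*221)/29194 = 10061*(-1/11868) + (1 - 221)*(1/29194) = -10061/11868 - 220*1/29194 = -10061/11868 - 10/1327 = -13469627/15748836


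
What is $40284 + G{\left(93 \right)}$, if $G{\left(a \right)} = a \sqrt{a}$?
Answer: $40284 + 93 \sqrt{93} \approx 41181.0$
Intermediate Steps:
$G{\left(a \right)} = a^{\frac{3}{2}}$
$40284 + G{\left(93 \right)} = 40284 + 93^{\frac{3}{2}} = 40284 + 93 \sqrt{93}$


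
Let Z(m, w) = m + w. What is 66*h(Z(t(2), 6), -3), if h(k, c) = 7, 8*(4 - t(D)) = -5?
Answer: 462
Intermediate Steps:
t(D) = 37/8 (t(D) = 4 - ⅛*(-5) = 4 + 5/8 = 37/8)
66*h(Z(t(2), 6), -3) = 66*7 = 462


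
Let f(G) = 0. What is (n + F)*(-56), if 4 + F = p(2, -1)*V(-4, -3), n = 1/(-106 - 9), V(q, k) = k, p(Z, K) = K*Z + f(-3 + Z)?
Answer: -12824/115 ≈ -111.51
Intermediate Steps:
p(Z, K) = K*Z (p(Z, K) = K*Z + 0 = K*Z)
n = -1/115 (n = 1/(-115) = -1/115 ≈ -0.0086956)
F = 2 (F = -4 - 1*2*(-3) = -4 - 2*(-3) = -4 + 6 = 2)
(n + F)*(-56) = (-1/115 + 2)*(-56) = (229/115)*(-56) = -12824/115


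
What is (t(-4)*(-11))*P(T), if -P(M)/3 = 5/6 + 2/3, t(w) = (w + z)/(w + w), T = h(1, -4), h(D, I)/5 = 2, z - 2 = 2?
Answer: 0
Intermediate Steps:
z = 4 (z = 2 + 2 = 4)
h(D, I) = 10 (h(D, I) = 5*2 = 10)
T = 10
t(w) = (4 + w)/(2*w) (t(w) = (w + 4)/(w + w) = (4 + w)/((2*w)) = (4 + w)*(1/(2*w)) = (4 + w)/(2*w))
P(M) = -9/2 (P(M) = -3*(5/6 + 2/3) = -3*(5*(⅙) + 2*(⅓)) = -3*(⅚ + ⅔) = -3*3/2 = -9/2)
(t(-4)*(-11))*P(T) = (((½)*(4 - 4)/(-4))*(-11))*(-9/2) = (((½)*(-¼)*0)*(-11))*(-9/2) = (0*(-11))*(-9/2) = 0*(-9/2) = 0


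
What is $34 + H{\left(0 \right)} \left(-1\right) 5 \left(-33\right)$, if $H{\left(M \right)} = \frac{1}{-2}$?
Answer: $- \frac{97}{2} \approx -48.5$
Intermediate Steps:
$H{\left(M \right)} = - \frac{1}{2}$
$34 + H{\left(0 \right)} \left(-1\right) 5 \left(-33\right) = 34 + \left(- \frac{1}{2}\right) \left(-1\right) 5 \left(-33\right) = 34 + \frac{1}{2} \cdot 5 \left(-33\right) = 34 + \frac{5}{2} \left(-33\right) = 34 - \frac{165}{2} = - \frac{97}{2}$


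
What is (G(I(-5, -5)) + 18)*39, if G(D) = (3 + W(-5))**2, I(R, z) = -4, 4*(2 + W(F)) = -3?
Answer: 11271/16 ≈ 704.44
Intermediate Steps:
W(F) = -11/4 (W(F) = -2 + (1/4)*(-3) = -2 - 3/4 = -11/4)
G(D) = 1/16 (G(D) = (3 - 11/4)**2 = (1/4)**2 = 1/16)
(G(I(-5, -5)) + 18)*39 = (1/16 + 18)*39 = (289/16)*39 = 11271/16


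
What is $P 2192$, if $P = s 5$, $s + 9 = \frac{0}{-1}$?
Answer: $-98640$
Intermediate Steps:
$s = -9$ ($s = -9 + \frac{0}{-1} = -9 + 0 \left(-1\right) = -9 + 0 = -9$)
$P = -45$ ($P = \left(-9\right) 5 = -45$)
$P 2192 = \left(-45\right) 2192 = -98640$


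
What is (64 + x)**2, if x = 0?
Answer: 4096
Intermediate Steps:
(64 + x)**2 = (64 + 0)**2 = 64**2 = 4096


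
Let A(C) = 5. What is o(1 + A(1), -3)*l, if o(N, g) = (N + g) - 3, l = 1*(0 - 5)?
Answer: 0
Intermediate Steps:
l = -5 (l = 1*(-5) = -5)
o(N, g) = -3 + N + g
o(1 + A(1), -3)*l = (-3 + (1 + 5) - 3)*(-5) = (-3 + 6 - 3)*(-5) = 0*(-5) = 0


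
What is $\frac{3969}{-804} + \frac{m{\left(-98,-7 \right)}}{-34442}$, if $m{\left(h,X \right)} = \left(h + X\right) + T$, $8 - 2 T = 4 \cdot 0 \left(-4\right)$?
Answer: $- \frac{22769849}{4615228} \approx -4.9336$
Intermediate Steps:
$T = 4$ ($T = 4 - \frac{4 \cdot 0 \left(-4\right)}{2} = 4 - \frac{0 \left(-4\right)}{2} = 4 - 0 = 4 + 0 = 4$)
$m{\left(h,X \right)} = 4 + X + h$ ($m{\left(h,X \right)} = \left(h + X\right) + 4 = \left(X + h\right) + 4 = 4 + X + h$)
$\frac{3969}{-804} + \frac{m{\left(-98,-7 \right)}}{-34442} = \frac{3969}{-804} + \frac{4 - 7 - 98}{-34442} = 3969 \left(- \frac{1}{804}\right) - - \frac{101}{34442} = - \frac{1323}{268} + \frac{101}{34442} = - \frac{22769849}{4615228}$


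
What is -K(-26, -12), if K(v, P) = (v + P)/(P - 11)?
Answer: -38/23 ≈ -1.6522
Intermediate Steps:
K(v, P) = (P + v)/(-11 + P)
-K(-26, -12) = -(-12 - 26)/(-11 - 12) = -(-38)/(-23) = -(-1)*(-38)/23 = -1*38/23 = -38/23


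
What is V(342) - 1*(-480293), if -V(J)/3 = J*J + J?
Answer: 128375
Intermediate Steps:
V(J) = -3*J - 3*J² (V(J) = -3*(J*J + J) = -3*(J² + J) = -3*(J + J²) = -3*J - 3*J²)
V(342) - 1*(-480293) = -3*342*(1 + 342) - 1*(-480293) = -3*342*343 + 480293 = -351918 + 480293 = 128375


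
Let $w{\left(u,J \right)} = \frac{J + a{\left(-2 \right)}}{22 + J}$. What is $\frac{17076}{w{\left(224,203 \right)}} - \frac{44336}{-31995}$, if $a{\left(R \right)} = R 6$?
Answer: $\frac{122936457676}{6111045} \approx 20117.0$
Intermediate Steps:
$a{\left(R \right)} = 6 R$
$w{\left(u,J \right)} = \frac{-12 + J}{22 + J}$ ($w{\left(u,J \right)} = \frac{J + 6 \left(-2\right)}{22 + J} = \frac{J - 12}{22 + J} = \frac{-12 + J}{22 + J}$)
$\frac{17076}{w{\left(224,203 \right)}} - \frac{44336}{-31995} = \frac{17076}{\frac{1}{22 + 203} \left(-12 + 203\right)} - \frac{44336}{-31995} = \frac{17076}{\frac{1}{225} \cdot 191} - - \frac{44336}{31995} = \frac{17076}{\frac{1}{225} \cdot 191} + \frac{44336}{31995} = \frac{17076}{\frac{191}{225}} + \frac{44336}{31995} = 17076 \cdot \frac{225}{191} + \frac{44336}{31995} = \frac{3842100}{191} + \frac{44336}{31995} = \frac{122936457676}{6111045}$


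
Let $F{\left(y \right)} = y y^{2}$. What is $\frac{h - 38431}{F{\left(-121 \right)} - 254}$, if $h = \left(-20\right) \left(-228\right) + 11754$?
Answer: $\frac{22117}{1771815} \approx 0.012483$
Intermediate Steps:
$F{\left(y \right)} = y^{3}$
$h = 16314$ ($h = 4560 + 11754 = 16314$)
$\frac{h - 38431}{F{\left(-121 \right)} - 254} = \frac{16314 - 38431}{\left(-121\right)^{3} - 254} = - \frac{22117}{-1771561 - 254} = - \frac{22117}{-1771815} = \left(-22117\right) \left(- \frac{1}{1771815}\right) = \frac{22117}{1771815}$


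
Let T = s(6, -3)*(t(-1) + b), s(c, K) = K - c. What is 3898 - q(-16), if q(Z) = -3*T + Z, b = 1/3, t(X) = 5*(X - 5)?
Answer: 4715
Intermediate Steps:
t(X) = -25 + 5*X (t(X) = 5*(-5 + X) = -25 + 5*X)
b = ⅓ ≈ 0.33333
T = 267 (T = (-3 - 1*6)*((-25 + 5*(-1)) + ⅓) = (-3 - 6)*((-25 - 5) + ⅓) = -9*(-30 + ⅓) = -9*(-89/3) = 267)
q(Z) = -801 + Z (q(Z) = -3*267 + Z = -801 + Z)
3898 - q(-16) = 3898 - (-801 - 16) = 3898 - 1*(-817) = 3898 + 817 = 4715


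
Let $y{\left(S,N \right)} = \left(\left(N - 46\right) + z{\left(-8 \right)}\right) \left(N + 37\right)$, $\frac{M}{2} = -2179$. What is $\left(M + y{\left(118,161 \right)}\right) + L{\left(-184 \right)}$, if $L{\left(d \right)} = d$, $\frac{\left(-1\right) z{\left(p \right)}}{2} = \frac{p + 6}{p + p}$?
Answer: $\frac{36357}{2} \approx 18179.0$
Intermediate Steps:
$M = -4358$ ($M = 2 \left(-2179\right) = -4358$)
$z{\left(p \right)} = - \frac{6 + p}{p}$ ($z{\left(p \right)} = - 2 \frac{p + 6}{p + p} = - 2 \frac{6 + p}{2 p} = - \frac{6 + p}{p}$)
$y{\left(S,N \right)} = \left(37 + N\right) \left(- \frac{185}{4} + N\right)$ ($y{\left(S,N \right)} = \left(\left(N - 46\right) + \frac{-6 - -8}{-8}\right) \left(N + 37\right) = \left(\left(-46 + N\right) - \frac{-6 + 8}{8}\right) \left(37 + N\right) = \left(\left(-46 + N\right) - \frac{1}{4}\right) \left(37 + N\right) = \left(- \frac{185}{4} + N\right) \left(37 + N\right) = \left(37 + N\right) \left(- \frac{185}{4} + N\right)$)
$\left(M + y{\left(118,161 \right)}\right) + L{\left(-184 \right)} = \left(-4358 - \left(\frac{6401}{2} - 25921\right)\right) - 184 = \left(-4358 - - \frac{45441}{2}\right) - 184 = \left(-4358 + \frac{45441}{2}\right) - 184 = \frac{36725}{2} - 184 = \frac{36357}{2}$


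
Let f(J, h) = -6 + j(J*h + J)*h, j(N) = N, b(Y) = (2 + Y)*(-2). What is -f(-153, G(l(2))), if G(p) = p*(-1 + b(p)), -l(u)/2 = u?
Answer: 20202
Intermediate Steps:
b(Y) = -4 - 2*Y
l(u) = -2*u
G(p) = p*(-5 - 2*p) (G(p) = p*(-1 + (-4 - 2*p)) = p*(-5 - 2*p))
f(J, h) = -6 + h*(J + J*h) (f(J, h) = -6 + (J*h + J)*h = -6 + (J + J*h)*h = -6 + h*(J + J*h))
-f(-153, G(l(2))) = -(-6 - 153*(-(-2*2)*(5 + 2*(-2*2)))*(1 - (-2*2)*(5 + 2*(-2*2)))) = -(-6 - 153*(-1*(-4)*(5 + 2*(-4)))*(1 - 1*(-4)*(5 + 2*(-4)))) = -(-6 - 153*(-1*(-4)*(5 - 8))*(1 - 1*(-4)*(5 - 8))) = -(-6 - 153*(-1*(-4)*(-3))*(1 - 1*(-4)*(-3))) = -(-6 - 153*(-12)*(1 - 12)) = -(-6 - 153*(-12)*(-11)) = -(-6 - 20196) = -1*(-20202) = 20202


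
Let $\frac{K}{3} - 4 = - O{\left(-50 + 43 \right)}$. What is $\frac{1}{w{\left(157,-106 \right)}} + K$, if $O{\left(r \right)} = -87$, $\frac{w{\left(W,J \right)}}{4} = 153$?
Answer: $\frac{167077}{612} \approx 273.0$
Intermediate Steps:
$w{\left(W,J \right)} = 612$ ($w{\left(W,J \right)} = 4 \cdot 153 = 612$)
$K = 273$ ($K = 12 + 3 \left(\left(-1\right) \left(-87\right)\right) = 12 + 3 \cdot 87 = 12 + 261 = 273$)
$\frac{1}{w{\left(157,-106 \right)}} + K = \frac{1}{612} + 273 = \frac{167077}{612}$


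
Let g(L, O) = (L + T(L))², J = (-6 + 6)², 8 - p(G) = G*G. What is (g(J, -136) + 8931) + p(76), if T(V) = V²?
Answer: 3163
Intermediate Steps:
p(G) = 8 - G² (p(G) = 8 - G*G = 8 - G²)
J = 0 (J = 0² = 0)
g(L, O) = (L + L²)²
(g(J, -136) + 8931) + p(76) = (0²*(1 + 0)² + 8931) + (8 - 1*76²) = (0*1² + 8931) + (8 - 1*5776) = (0*1 + 8931) + (8 - 5776) = (0 + 8931) - 5768 = 8931 - 5768 = 3163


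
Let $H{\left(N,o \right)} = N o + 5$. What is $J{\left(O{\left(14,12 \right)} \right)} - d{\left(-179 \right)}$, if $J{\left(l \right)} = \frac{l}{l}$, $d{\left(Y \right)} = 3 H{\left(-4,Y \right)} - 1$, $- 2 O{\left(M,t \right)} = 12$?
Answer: $-2161$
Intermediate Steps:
$O{\left(M,t \right)} = -6$ ($O{\left(M,t \right)} = \left(- \frac{1}{2}\right) 12 = -6$)
$H{\left(N,o \right)} = 5 + N o$
$d{\left(Y \right)} = 14 - 12 Y$ ($d{\left(Y \right)} = 3 \left(5 - 4 Y\right) - 1 = \left(15 - 12 Y\right) - 1 = 14 - 12 Y$)
$J{\left(l \right)} = 1$
$J{\left(O{\left(14,12 \right)} \right)} - d{\left(-179 \right)} = 1 - \left(14 - -2148\right) = 1 - \left(14 + 2148\right) = 1 - 2162 = -2161$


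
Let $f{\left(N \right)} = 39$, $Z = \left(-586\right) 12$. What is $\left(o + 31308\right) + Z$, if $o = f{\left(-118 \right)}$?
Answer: $24315$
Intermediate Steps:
$Z = -7032$
$o = 39$
$\left(o + 31308\right) + Z = \left(39 + 31308\right) - 7032 = 31347 - 7032 = 24315$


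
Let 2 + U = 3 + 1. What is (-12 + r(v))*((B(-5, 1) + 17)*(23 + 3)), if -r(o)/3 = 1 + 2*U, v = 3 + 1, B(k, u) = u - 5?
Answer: -9126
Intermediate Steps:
B(k, u) = -5 + u
U = 2 (U = -2 + (3 + 1) = -2 + 4 = 2)
v = 4
r(o) = -15 (r(o) = -3*(1 + 2*2) = -3*(1 + 4) = -3*5 = -15)
(-12 + r(v))*((B(-5, 1) + 17)*(23 + 3)) = (-12 - 15)*(((-5 + 1) + 17)*(23 + 3)) = -27*(-4 + 17)*26 = -351*26 = -27*338 = -9126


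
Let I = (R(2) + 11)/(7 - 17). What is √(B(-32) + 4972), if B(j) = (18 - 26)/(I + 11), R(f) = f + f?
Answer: 2*√448647/19 ≈ 70.506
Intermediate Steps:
R(f) = 2*f
I = -3/2 (I = (2*2 + 11)/(7 - 17) = (4 + 11)/(-10) = 15*(-⅒) = -3/2 ≈ -1.5000)
B(j) = -16/19 (B(j) = (18 - 26)/(-3/2 + 11) = -8/19/2 = -8*2/19 = -16/19)
√(B(-32) + 4972) = √(-16/19 + 4972) = √(94452/19) = 2*√448647/19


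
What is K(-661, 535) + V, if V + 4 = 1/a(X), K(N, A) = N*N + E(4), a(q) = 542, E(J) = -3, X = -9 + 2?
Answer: 236807389/542 ≈ 4.3691e+5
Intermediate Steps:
X = -7
K(N, A) = -3 + N² (K(N, A) = N*N - 3 = N² - 3 = -3 + N²)
V = -2167/542 (V = -4 + 1/542 = -2167/542 ≈ -3.9982)
K(-661, 535) + V = (-3 + (-661)²) - 2167/542 = (-3 + 436921) - 2167/542 = 436918 - 2167/542 = 236807389/542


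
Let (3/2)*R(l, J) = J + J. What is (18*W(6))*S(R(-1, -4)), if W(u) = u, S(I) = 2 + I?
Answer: -360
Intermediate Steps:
R(l, J) = 4*J/3 (R(l, J) = 2*(J + J)/3 = 2*(2*J)/3 = 4*J/3)
(18*W(6))*S(R(-1, -4)) = (18*6)*(2 + (4/3)*(-4)) = 108*(2 - 16/3) = 108*(-10/3) = -360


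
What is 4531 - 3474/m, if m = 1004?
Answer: 2272825/502 ≈ 4527.5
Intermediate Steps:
4531 - 3474/m = 4531 - 3474/1004 = 4531 - 1*1737/502 = 4531 - 1737/502 = 2272825/502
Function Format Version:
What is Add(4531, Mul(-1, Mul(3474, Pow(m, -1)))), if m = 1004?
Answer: Rational(2272825, 502) ≈ 4527.5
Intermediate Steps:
Add(4531, Mul(-1, Mul(3474, Pow(m, -1)))) = Add(4531, Mul(-1, Mul(3474, Pow(1004, -1)))) = Add(4531, Mul(-1, Mul(3474, Rational(1, 1004)))) = Add(4531, Mul(-1, Rational(1737, 502))) = Add(4531, Rational(-1737, 502)) = Rational(2272825, 502)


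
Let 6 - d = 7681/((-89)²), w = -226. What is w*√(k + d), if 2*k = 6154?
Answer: -226*√24412762/89 ≈ -12547.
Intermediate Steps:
k = 3077 (k = (½)*6154 = 3077)
d = 39845/7921 (d = 6 - 7681/((-89)²) = 6 - 7681/7921 = 39845/7921 ≈ 5.0303)
w*√(k + d) = -226*√(3077 + 39845/7921) = -226*√24412762/89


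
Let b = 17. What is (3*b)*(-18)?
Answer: -918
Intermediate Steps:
(3*b)*(-18) = (3*17)*(-18) = 51*(-18) = -918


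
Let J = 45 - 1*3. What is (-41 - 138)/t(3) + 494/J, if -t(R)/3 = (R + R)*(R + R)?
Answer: 10145/756 ≈ 13.419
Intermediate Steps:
J = 42 (J = 45 - 3 = 42)
t(R) = -12*R**2 (t(R) = -3*(R + R)*(R + R) = -3*2*R*2*R = -12*R**2)
(-41 - 138)/t(3) + 494/J = (-41 - 138)/((-12*3**2)) + 494/42 = -179/((-12*9)) + 494*(1/42) = -179/(-108) + 247/21 = -179*(-1/108) + 247/21 = 179/108 + 247/21 = 10145/756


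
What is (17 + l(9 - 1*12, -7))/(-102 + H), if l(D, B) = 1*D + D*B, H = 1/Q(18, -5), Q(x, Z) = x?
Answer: -126/367 ≈ -0.34332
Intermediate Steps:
H = 1/18 ≈ 0.055556
l(D, B) = D + B*D
(17 + l(9 - 1*12, -7))/(-102 + H) = (17 + (9 - 1*12)*(1 - 7))/(-102 + 1/18) = (17 + (9 - 12)*(-6))/(-1835/18) = (17 - 3*(-6))*(-18/1835) = (17 + 18)*(-18/1835) = 35*(-18/1835) = -126/367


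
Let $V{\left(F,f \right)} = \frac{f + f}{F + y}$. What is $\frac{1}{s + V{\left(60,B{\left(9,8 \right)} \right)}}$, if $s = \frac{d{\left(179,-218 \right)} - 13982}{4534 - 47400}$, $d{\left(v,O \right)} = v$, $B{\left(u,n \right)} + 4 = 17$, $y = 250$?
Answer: $\frac{6644230}{2696723} \approx 2.4638$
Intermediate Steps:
$B{\left(u,n \right)} = 13$ ($B{\left(u,n \right)} = -4 + 17 = 13$)
$V{\left(F,f \right)} = \frac{2 f}{250 + F}$ ($V{\left(F,f \right)} = \frac{f + f}{F + 250} = \frac{2 f}{250 + F}$)
$s = \frac{13803}{42866}$ ($s = \frac{179 - 13982}{4534 - 47400} = - \frac{13803}{-42866} = \left(-13803\right) \left(- \frac{1}{42866}\right) = \frac{13803}{42866} \approx 0.322$)
$\frac{1}{s + V{\left(60,B{\left(9,8 \right)} \right)}} = \frac{1}{\frac{13803}{42866} + 2 \cdot 13 \frac{1}{250 + 60}} = \frac{1}{\frac{13803}{42866} + 2 \cdot 13 \cdot \frac{1}{310}} = \frac{1}{\frac{13803}{42866} + \frac{13}{155}} = \frac{1}{\frac{2696723}{6644230}} = \frac{6644230}{2696723}$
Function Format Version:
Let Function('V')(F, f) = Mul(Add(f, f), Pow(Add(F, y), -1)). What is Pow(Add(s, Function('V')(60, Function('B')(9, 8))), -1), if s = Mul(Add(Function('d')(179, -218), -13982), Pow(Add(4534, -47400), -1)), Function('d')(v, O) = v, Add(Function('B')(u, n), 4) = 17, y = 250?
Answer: Rational(6644230, 2696723) ≈ 2.4638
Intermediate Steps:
Function('B')(u, n) = 13 (Function('B')(u, n) = Add(-4, 17) = 13)
Function('V')(F, f) = Mul(2, f, Pow(Add(250, F), -1)) (Function('V')(F, f) = Mul(Add(f, f), Pow(Add(F, 250), -1)) = Mul(Mul(2, f), Pow(Add(250, F), -1)) = Mul(2, f, Pow(Add(250, F), -1)))
s = Rational(13803, 42866) (s = Mul(Add(179, -13982), Pow(Add(4534, -47400), -1)) = Mul(-13803, Pow(-42866, -1)) = Mul(-13803, Rational(-1, 42866)) = Rational(13803, 42866) ≈ 0.32200)
Pow(Add(s, Function('V')(60, Function('B')(9, 8))), -1) = Pow(Add(Rational(13803, 42866), Mul(2, 13, Pow(Add(250, 60), -1))), -1) = Pow(Add(Rational(13803, 42866), Mul(2, 13, Pow(310, -1))), -1) = Pow(Add(Rational(13803, 42866), Mul(2, 13, Rational(1, 310))), -1) = Pow(Add(Rational(13803, 42866), Rational(13, 155)), -1) = Pow(Rational(2696723, 6644230), -1) = Rational(6644230, 2696723)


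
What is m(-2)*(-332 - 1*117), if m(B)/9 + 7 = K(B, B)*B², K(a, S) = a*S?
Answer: -36369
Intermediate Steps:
K(a, S) = S*a
m(B) = -63 + 9*B⁴ (m(B) = -63 + 9*((B*B)*B²) = -63 + 9*(B²*B²) = -63 + 9*B⁴)
m(-2)*(-332 - 1*117) = (-63 + 9*(-2)⁴)*(-332 - 1*117) = (-63 + 9*16)*(-332 - 117) = (-63 + 144)*(-449) = 81*(-449) = -36369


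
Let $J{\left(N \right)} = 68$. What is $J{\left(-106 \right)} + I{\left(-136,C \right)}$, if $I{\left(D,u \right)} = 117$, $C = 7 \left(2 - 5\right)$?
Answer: $185$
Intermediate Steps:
$C = -21$ ($C = 7 \left(-3\right) = -21$)
$J{\left(-106 \right)} + I{\left(-136,C \right)} = 68 + 117 = 185$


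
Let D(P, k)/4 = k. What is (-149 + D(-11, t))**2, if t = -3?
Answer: 25921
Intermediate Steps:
D(P, k) = 4*k
(-149 + D(-11, t))**2 = (-149 + 4*(-3))**2 = (-149 - 12)**2 = (-161)**2 = 25921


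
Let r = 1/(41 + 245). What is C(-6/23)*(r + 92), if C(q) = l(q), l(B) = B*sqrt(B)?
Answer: -78939*I*sqrt(138)/75647 ≈ -12.259*I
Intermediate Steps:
r = 1/286 ≈ 0.0034965
l(B) = B**(3/2)
C(q) = q**(3/2)
C(-6/23)*(r + 92) = (-6/23)**(3/2)*(1/286 + 92) = (-6*1/23)**(3/2)*(26313/286) = (-6/23)**(3/2)*(26313/286) = -6*I*sqrt(138)/529*(26313/286) = -78939*I*sqrt(138)/75647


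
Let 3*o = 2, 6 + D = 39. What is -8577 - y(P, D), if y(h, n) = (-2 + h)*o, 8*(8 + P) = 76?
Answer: -25730/3 ≈ -8576.7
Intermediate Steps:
D = 33 (D = -6 + 39 = 33)
o = 2/3 (o = (1/3)*2 = 2/3 ≈ 0.66667)
P = 3/2 (P = -8 + (1/8)*76 = -8 + 19/2 = 3/2 ≈ 1.5000)
y(h, n) = -4/3 + 2*h/3 (y(h, n) = (-2 + h)*(2/3) = -4/3 + 2*h/3)
-8577 - y(P, D) = -8577 - (-4/3 + (2/3)*(3/2)) = -8577 - (-4/3 + 1) = -8577 - 1*(-1/3) = -8577 + 1/3 = -25730/3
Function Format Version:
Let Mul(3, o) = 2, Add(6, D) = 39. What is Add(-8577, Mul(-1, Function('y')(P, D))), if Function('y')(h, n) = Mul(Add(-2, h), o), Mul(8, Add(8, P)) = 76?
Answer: Rational(-25730, 3) ≈ -8576.7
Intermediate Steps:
D = 33 (D = Add(-6, 39) = 33)
o = Rational(2, 3) (o = Mul(Rational(1, 3), 2) = Rational(2, 3) ≈ 0.66667)
P = Rational(3, 2) (P = Add(-8, Mul(Rational(1, 8), 76)) = Add(-8, Rational(19, 2)) = Rational(3, 2) ≈ 1.5000)
Function('y')(h, n) = Add(Rational(-4, 3), Mul(Rational(2, 3), h)) (Function('y')(h, n) = Mul(Add(-2, h), Rational(2, 3)) = Add(Rational(-4, 3), Mul(Rational(2, 3), h)))
Add(-8577, Mul(-1, Function('y')(P, D))) = Add(-8577, Mul(-1, Add(Rational(-4, 3), Mul(Rational(2, 3), Rational(3, 2))))) = Add(-8577, Mul(-1, Add(Rational(-4, 3), 1))) = Add(-8577, Mul(-1, Rational(-1, 3))) = Add(-8577, Rational(1, 3)) = Rational(-25730, 3)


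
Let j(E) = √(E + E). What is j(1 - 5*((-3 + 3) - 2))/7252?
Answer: √22/7252 ≈ 0.00064678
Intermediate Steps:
j(E) = √2*√E (j(E) = √(2*E) = √2*√E)
j(1 - 5*((-3 + 3) - 2))/7252 = (√2*√(1 - 5*((-3 + 3) - 2)))/7252 = (√2*√(1 - 5*(0 - 2)))*(1/7252) = (√2*√(1 - 5*(-2)))*(1/7252) = (√2*√(1 + 10))*(1/7252) = (√2*√11)*(1/7252) = √22*(1/7252) = √22/7252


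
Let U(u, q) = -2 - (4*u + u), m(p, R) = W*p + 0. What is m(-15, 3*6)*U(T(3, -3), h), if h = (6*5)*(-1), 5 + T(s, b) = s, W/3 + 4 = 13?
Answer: -3240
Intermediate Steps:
W = 27 (W = -12 + 3*13 = -12 + 39 = 27)
T(s, b) = -5 + s
m(p, R) = 27*p (m(p, R) = 27*p + 0 = 27*p)
h = -30 (h = 30*(-1) = -30)
U(u, q) = -2 - 5*u
m(-15, 3*6)*U(T(3, -3), h) = (27*(-15))*(-2 - 5*(-5 + 3)) = -405*(-2 - 5*(-2)) = -405*(-2 + 10) = -405*8 = -3240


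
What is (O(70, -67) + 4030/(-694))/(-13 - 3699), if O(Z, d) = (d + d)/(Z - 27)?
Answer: 133143/55386752 ≈ 0.0024039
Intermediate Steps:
O(Z, d) = 2*d/(-27 + Z) (O(Z, d) = (2*d)/(-27 + Z) = 2*d/(-27 + Z))
(O(70, -67) + 4030/(-694))/(-13 - 3699) = (2*(-67)/(-27 + 70) + 4030/(-694))/(-13 - 3699) = (2*(-67)/43 + 4030*(-1/694))/(-3712) = (2*(-67)*(1/43) - 2015/347)*(-1/3712) = (-134/43 - 2015/347)*(-1/3712) = -133143/14921*(-1/3712) = 133143/55386752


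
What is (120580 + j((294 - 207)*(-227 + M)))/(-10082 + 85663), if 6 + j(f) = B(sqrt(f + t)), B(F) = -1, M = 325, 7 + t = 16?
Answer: 120573/75581 ≈ 1.5953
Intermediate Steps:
t = 9 (t = -7 + 16 = 9)
j(f) = -7 (j(f) = -6 - 1 = -7)
(120580 + j((294 - 207)*(-227 + M)))/(-10082 + 85663) = (120580 - 7)/(-10082 + 85663) = 120573/75581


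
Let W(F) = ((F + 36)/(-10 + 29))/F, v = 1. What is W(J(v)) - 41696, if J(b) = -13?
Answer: -10298935/247 ≈ -41696.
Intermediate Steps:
W(F) = (36/19 + F/19)/F (W(F) = ((36 + F)/19)/F = ((36 + F)*(1/19))/F = (36/19 + F/19)/F)
W(J(v)) - 41696 = (1/19)*(36 - 13)/(-13) - 41696 = (1/19)*(-1/13)*23 - 41696 = -23/247 - 41696 = -10298935/247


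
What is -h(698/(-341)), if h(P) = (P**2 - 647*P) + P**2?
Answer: -154972054/116281 ≈ -1332.7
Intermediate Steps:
h(P) = -647*P + 2*P**2
-h(698/(-341)) = -698/(-341)*(-647 + 2*(698/(-341))) = -698*(-1/341)*(-647 + 2*(698*(-1/341))) = -(-698)*(-647 + 2*(-698/341))/341 = -(-698)*(-647 - 1396/341)/341 = -(-698)*(-222023)/(341*341) = -1*154972054/116281 = -154972054/116281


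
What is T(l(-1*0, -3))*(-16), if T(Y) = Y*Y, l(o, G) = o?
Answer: 0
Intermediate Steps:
T(Y) = Y²
T(l(-1*0, -3))*(-16) = (-1*0)²*(-16) = 0²*(-16) = 0*(-16) = 0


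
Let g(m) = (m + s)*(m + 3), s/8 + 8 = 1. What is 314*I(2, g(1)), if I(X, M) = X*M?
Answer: -138160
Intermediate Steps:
s = -56 (s = -64 + 8*1 = -64 + 8 = -56)
g(m) = (-56 + m)*(3 + m) (g(m) = (m - 56)*(m + 3) = (-56 + m)*(3 + m))
I(X, M) = M*X
314*I(2, g(1)) = 314*((-168 + 1**2 - 53*1)*2) = 314*((-168 + 1 - 53)*2) = 314*(-220*2) = 314*(-440) = -138160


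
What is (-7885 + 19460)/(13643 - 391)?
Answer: 11575/13252 ≈ 0.87345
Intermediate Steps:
(-7885 + 19460)/(13643 - 391) = 11575/13252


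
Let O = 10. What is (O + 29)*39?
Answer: 1521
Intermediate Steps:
(O + 29)*39 = (10 + 29)*39 = 39*39 = 1521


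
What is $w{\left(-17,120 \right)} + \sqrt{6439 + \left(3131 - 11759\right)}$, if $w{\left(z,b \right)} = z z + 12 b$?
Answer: $1729 + i \sqrt{2189} \approx 1729.0 + 46.787 i$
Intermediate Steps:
$w{\left(z,b \right)} = z^{2} + 12 b$
$w{\left(-17,120 \right)} + \sqrt{6439 + \left(3131 - 11759\right)} = \left(\left(-17\right)^{2} + 12 \cdot 120\right) + \sqrt{6439 + \left(3131 - 11759\right)} = \left(289 + 1440\right) + \sqrt{6439 - 8628} = 1729 + \sqrt{-2189} = 1729 + i \sqrt{2189}$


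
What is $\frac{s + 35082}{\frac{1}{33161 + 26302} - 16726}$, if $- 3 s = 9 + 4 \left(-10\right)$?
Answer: $- \frac{2086695417}{994578137} \approx -2.0981$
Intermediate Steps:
$s = \frac{31}{3}$ ($s = - \frac{9 + 4 \left(-10\right)}{3} = - \frac{9 - 40}{3} = \left(- \frac{1}{3}\right) \left(-31\right) = \frac{31}{3} \approx 10.333$)
$\frac{s + 35082}{\frac{1}{33161 + 26302} - 16726} = \frac{\frac{31}{3} + 35082}{\frac{1}{33161 + 26302} - 16726} = \frac{105277}{3 \left(\frac{1}{59463} - 16726\right)} = \frac{105277}{3 \left(- \frac{994578137}{59463}\right)} = \frac{105277}{3} \left(- \frac{59463}{994578137}\right) = - \frac{2086695417}{994578137}$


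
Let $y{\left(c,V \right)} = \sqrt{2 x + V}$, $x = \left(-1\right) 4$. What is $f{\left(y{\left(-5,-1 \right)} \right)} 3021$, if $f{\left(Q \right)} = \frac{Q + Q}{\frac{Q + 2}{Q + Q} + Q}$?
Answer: $\frac{32832}{5} + \frac{6156 i}{5} \approx 6566.4 + 1231.2 i$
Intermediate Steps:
$x = -4$
$y{\left(c,V \right)} = \sqrt{-8 + V}$ ($y{\left(c,V \right)} = \sqrt{2 \left(-4\right) + V} = \sqrt{-8 + V}$)
$f{\left(Q \right)} = \frac{2 Q}{Q + \frac{2 + Q}{2 Q}}$ ($f{\left(Q \right)} = \frac{2 Q}{\frac{2 + Q}{2 Q} + Q} = \frac{2 Q}{Q + \frac{2 + Q}{2 Q}}$)
$f{\left(y{\left(-5,-1 \right)} \right)} 3021 = \frac{4 \left(\sqrt{-8 - 1}\right)^{2}}{2 + \sqrt{-8 - 1} + 2 \left(\sqrt{-8 - 1}\right)^{2}} \cdot 3021 = \frac{4 \left(\sqrt{-9}\right)^{2}}{2 + \sqrt{-9} + 2 \left(\sqrt{-9}\right)^{2}} \cdot 3021 = \frac{4 \left(3 i\right)^{2}}{2 + 3 i + 2 \left(3 i\right)^{2}} \cdot 3021 = 4 \left(-9\right) \frac{1}{2 + 3 i + 2 \left(-9\right)} 3021 = 4 \left(-9\right) \frac{1}{2 + 3 i - 18} \cdot 3021 = 4 \left(-9\right) \frac{1}{-16 + 3 i} 3021 = 4 \left(-9\right) \frac{-16 - 3 i}{265} \cdot 3021 = \left(\frac{576}{265} + \frac{108 i}{265}\right) 3021 = \frac{32832}{5} + \frac{6156 i}{5}$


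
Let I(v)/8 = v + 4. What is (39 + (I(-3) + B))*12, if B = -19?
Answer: 336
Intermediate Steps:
I(v) = 32 + 8*v (I(v) = 8*(v + 4) = 8*(4 + v) = 32 + 8*v)
(39 + (I(-3) + B))*12 = (39 + ((32 + 8*(-3)) - 19))*12 = (39 + ((32 - 24) - 19))*12 = (39 + (8 - 19))*12 = (39 - 11)*12 = 28*12 = 336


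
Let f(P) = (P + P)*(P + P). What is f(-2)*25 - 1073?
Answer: -673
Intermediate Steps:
f(P) = 4*P² (f(P) = (2*P)*(2*P) = 4*P²)
f(-2)*25 - 1073 = (4*(-2)²)*25 - 1073 = (4*4)*25 - 1073 = 16*25 - 1073 = 400 - 1073 = -673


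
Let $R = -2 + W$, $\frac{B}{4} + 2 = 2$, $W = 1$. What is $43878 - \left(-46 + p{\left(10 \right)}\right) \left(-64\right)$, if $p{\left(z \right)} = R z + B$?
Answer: $40294$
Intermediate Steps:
$B = 0$ ($B = -8 + 4 \cdot 2 = -8 + 8 = 0$)
$R = -1$ ($R = -2 + 1 = -1$)
$p{\left(z \right)} = - z$ ($p{\left(z \right)} = - z + 0 = - z$)
$43878 - \left(-46 + p{\left(10 \right)}\right) \left(-64\right) = 43878 - \left(-46 - 10\right) \left(-64\right) = 43878 - \left(-56\right) \left(-64\right) = 43878 - 3584 = 40294$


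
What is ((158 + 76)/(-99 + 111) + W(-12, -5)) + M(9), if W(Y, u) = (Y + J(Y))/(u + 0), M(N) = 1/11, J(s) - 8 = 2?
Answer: 2199/110 ≈ 19.991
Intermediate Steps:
J(s) = 10 (J(s) = 8 + 2 = 10)
M(N) = 1/11
W(Y, u) = (10 + Y)/u (W(Y, u) = (Y + 10)/(u + 0) = (10 + Y)/u)
((158 + 76)/(-99 + 111) + W(-12, -5)) + M(9) = ((158 + 76)/(-99 + 111) + (10 - 12)/(-5)) + 1/11 = (234/12 - 1/5*(-2)) + 1/11 = (234*(1/12) + 2/5) + 1/11 = (39/2 + 2/5) + 1/11 = 199/10 + 1/11 = 2199/110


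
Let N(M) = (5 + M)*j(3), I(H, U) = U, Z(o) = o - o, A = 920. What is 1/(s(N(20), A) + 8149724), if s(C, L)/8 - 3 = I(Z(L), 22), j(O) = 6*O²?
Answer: 1/8149924 ≈ 1.2270e-7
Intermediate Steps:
Z(o) = 0
N(M) = 270 + 54*M (N(M) = (5 + M)*(6*3²) = (5 + M)*(6*9) = (5 + M)*54 = 270 + 54*M)
s(C, L) = 200 (s(C, L) = 24 + 8*22 = 24 + 176 = 200)
1/(s(N(20), A) + 8149724) = 1/(200 + 8149724) = 1/8149924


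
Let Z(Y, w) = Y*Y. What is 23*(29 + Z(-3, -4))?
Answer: 874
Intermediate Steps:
Z(Y, w) = Y²
23*(29 + Z(-3, -4)) = 23*(29 + (-3)²) = 23*(29 + 9) = 23*38 = 874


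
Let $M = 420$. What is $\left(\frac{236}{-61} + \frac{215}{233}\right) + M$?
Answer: $\frac{5927587}{14213} \approx 417.05$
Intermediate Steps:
$\left(\frac{236}{-61} + \frac{215}{233}\right) + M = \left(\frac{236}{-61} + \frac{215}{233}\right) + 420 = \left(236 \left(- \frac{1}{61}\right) + 215 \cdot \frac{1}{233}\right) + 420 = \left(- \frac{236}{61} + \frac{215}{233}\right) + 420 = - \frac{41873}{14213} + 420 = \frac{5927587}{14213}$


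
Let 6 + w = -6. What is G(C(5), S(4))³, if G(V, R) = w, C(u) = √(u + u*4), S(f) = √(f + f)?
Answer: -1728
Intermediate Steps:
w = -12 (w = -6 - 6 = -12)
S(f) = √2*√f (S(f) = √(2*f) = √2*√f)
C(u) = √5*√u (C(u) = √(u + 4*u) = √(5*u) = √5*√u)
G(V, R) = -12
G(C(5), S(4))³ = (-12)³ = -1728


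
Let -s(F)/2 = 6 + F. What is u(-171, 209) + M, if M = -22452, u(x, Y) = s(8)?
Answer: -22480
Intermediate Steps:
s(F) = -12 - 2*F (s(F) = -2*(6 + F) = -12 - 2*F)
u(x, Y) = -28 (u(x, Y) = -12 - 2*8 = -12 - 16 = -28)
u(-171, 209) + M = -28 - 22452 = -22480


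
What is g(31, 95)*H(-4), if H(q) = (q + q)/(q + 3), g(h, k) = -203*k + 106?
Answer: -153432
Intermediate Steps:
g(h, k) = 106 - 203*k
H(q) = 2*q/(3 + q) (H(q) = (2*q)/(3 + q) = 2*q/(3 + q))
g(31, 95)*H(-4) = (106 - 203*95)*(2*(-4)/(3 - 4)) = (106 - 19285)*(2*(-4)/(-1)) = -38358*(-4)*(-1) = -19179*8 = -153432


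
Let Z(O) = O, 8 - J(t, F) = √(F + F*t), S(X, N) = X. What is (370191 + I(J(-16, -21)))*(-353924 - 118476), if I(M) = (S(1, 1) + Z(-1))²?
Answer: -174878228400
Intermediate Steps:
J(t, F) = 8 - √(F + F*t)
I(M) = 0 (I(M) = (1 - 1)² = 0² = 0)
(370191 + I(J(-16, -21)))*(-353924 - 118476) = (370191 + 0)*(-353924 - 118476) = 370191*(-472400) = -174878228400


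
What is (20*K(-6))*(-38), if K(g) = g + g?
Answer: 9120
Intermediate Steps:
K(g) = 2*g
(20*K(-6))*(-38) = (20*(2*(-6)))*(-38) = (20*(-12))*(-38) = -240*(-38) = 9120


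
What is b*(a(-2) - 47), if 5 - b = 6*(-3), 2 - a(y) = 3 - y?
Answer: -1150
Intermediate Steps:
a(y) = -1 + y (a(y) = 2 - (3 - y) = 2 + (-3 + y) = -1 + y)
b = 23 (b = 5 - 6*(-3) = 5 - 1*(-18) = 5 + 18 = 23)
b*(a(-2) - 47) = 23*((-1 - 2) - 47) = 23*(-3 - 47) = 23*(-50) = -1150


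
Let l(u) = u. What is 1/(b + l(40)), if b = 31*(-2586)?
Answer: -1/80126 ≈ -1.2480e-5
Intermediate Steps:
b = -80166
1/(b + l(40)) = 1/(-80166 + 40) = 1/(-80126) = -1/80126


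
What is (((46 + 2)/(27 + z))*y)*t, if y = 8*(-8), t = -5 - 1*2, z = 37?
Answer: 336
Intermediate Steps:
t = -7 (t = -5 - 2 = -7)
y = -64
(((46 + 2)/(27 + z))*y)*t = (((46 + 2)/(27 + 37))*(-64))*(-7) = ((48/64)*(-64))*(-7) = ((48*(1/64))*(-64))*(-7) = ((3/4)*(-64))*(-7) = -48*(-7) = 336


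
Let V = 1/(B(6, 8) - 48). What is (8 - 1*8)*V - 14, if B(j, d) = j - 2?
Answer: -14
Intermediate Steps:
B(j, d) = -2 + j
V = -1/44 (V = 1/((-2 + 6) - 48) = 1/(4 - 48) = 1/(-44) = -1/44 ≈ -0.022727)
(8 - 1*8)*V - 14 = (8 - 1*8)*(-1/44) - 14 = (8 - 8)*(-1/44) - 14 = 0*(-1/44) - 14 = 0 - 14 = -14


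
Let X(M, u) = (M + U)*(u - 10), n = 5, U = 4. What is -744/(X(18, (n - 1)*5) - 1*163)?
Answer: -248/19 ≈ -13.053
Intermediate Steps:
X(M, u) = (-10 + u)*(4 + M) (X(M, u) = (M + 4)*(u - 10) = (4 + M)*(-10 + u) = (-10 + u)*(4 + M))
-744/(X(18, (n - 1)*5) - 1*163) = -744/((-40 - 10*18 + 4*((5 - 1)*5) + 18*((5 - 1)*5)) - 1*163) = -744/((-40 - 180 + 4*(4*5) + 18*(4*5)) - 163) = -744/((-40 - 180 + 4*20 + 18*20) - 163) = -744/((-40 - 180 + 80 + 360) - 163) = -744/(220 - 163) = -744/57 = -744*1/57 = -248/19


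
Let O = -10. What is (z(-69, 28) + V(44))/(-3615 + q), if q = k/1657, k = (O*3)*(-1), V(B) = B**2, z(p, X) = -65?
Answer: -3100247/5990025 ≈ -0.51757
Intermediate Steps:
k = 30 (k = -10*3*(-1) = -30*(-1) = 30)
q = 30/1657 ≈ 0.018105
(z(-69, 28) + V(44))/(-3615 + q) = (-65 + 44**2)/(-3615 + 30/1657) = (-65 + 1936)/(-5990025/1657) = 1871*(-1657/5990025) = -3100247/5990025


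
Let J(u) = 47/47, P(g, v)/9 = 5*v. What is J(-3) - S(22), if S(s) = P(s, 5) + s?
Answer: -246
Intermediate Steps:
P(g, v) = 45*v (P(g, v) = 9*(5*v) = 45*v)
S(s) = 225 + s (S(s) = 45*5 + s = 225 + s)
J(u) = 1 (J(u) = 47*(1/47) = 1)
J(-3) - S(22) = 1 - (225 + 22) = 1 - 1*247 = 1 - 247 = -246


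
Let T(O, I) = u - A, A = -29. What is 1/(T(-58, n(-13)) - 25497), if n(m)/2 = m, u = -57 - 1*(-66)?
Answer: -1/25459 ≈ -3.9279e-5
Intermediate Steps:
u = 9 (u = -57 + 66 = 9)
n(m) = 2*m
T(O, I) = 38 (T(O, I) = 9 - 1*(-29) = 9 + 29 = 38)
1/(T(-58, n(-13)) - 25497) = 1/(38 - 25497) = 1/(-25459) = -1/25459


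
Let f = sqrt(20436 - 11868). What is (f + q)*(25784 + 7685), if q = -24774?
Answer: -829161006 + 200814*sqrt(238) ≈ -8.2606e+8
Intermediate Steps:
f = 6*sqrt(238) (f = sqrt(8568) = 6*sqrt(238) ≈ 92.563)
(f + q)*(25784 + 7685) = (6*sqrt(238) - 24774)*(25784 + 7685) = (-24774 + 6*sqrt(238))*33469 = -829161006 + 200814*sqrt(238)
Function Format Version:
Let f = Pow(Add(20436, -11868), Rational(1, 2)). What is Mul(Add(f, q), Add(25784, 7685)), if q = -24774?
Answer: Add(-829161006, Mul(200814, Pow(238, Rational(1, 2)))) ≈ -8.2606e+8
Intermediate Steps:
f = Mul(6, Pow(238, Rational(1, 2))) (f = Pow(8568, Rational(1, 2)) = Mul(6, Pow(238, Rational(1, 2))) ≈ 92.563)
Mul(Add(f, q), Add(25784, 7685)) = Mul(Add(Mul(6, Pow(238, Rational(1, 2))), -24774), Add(25784, 7685)) = Mul(Add(-24774, Mul(6, Pow(238, Rational(1, 2)))), 33469) = Add(-829161006, Mul(200814, Pow(238, Rational(1, 2))))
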